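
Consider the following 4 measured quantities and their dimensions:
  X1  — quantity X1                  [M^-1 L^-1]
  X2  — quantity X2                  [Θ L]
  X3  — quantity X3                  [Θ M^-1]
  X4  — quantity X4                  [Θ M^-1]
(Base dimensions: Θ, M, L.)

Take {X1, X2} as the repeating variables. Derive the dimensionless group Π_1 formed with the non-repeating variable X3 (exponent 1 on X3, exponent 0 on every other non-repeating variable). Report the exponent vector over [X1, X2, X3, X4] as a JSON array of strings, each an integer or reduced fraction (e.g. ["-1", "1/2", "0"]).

["-1", "-1", "1", "0"]

Exponent matrix [Θ,M,L] × [X1,X2,X3,X4]:
  Θ: [ 0  1  1  1]
  M: [-1  0 -1 -1]
  L: [-1  1  0  0]
RREF → pivots at {X1,X2} ⇒ r = 2
Repeat: X1,X2; free: X3,X4
RREF:
  r0: [   1    0    1    1]
  r1: [   0    1    1    1]
  r2: [   0    0    0    0]
Fix exponent of X3 at 1, X4 at 0; solve each RREF row for its pivot's exponent:
  r0: exp(X1) + (1)·1 = 0 ⇒ exp(X1) = -1
  r1: exp(X2) + (1)·1 = 0 ⇒ exp(X2) = -1
Π_1 = X1^-1 · X2^-1 · X3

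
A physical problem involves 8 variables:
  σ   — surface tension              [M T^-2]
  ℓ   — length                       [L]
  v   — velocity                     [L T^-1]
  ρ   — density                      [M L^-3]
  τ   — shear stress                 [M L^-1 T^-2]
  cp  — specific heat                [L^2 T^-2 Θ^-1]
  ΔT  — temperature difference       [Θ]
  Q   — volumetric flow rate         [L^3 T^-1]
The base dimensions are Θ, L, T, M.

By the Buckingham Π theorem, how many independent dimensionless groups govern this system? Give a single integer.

4

Write exponents as rows Θ,L,T,M / cols σ,ℓ,v,ρ,τ,cp,ΔT,Q:
  Θ: [ 0  0  0  0  0 -1  1  0]
  L: [ 0  1  1 -3 -1  2  0  3]
  T: [-2  0 -1  0 -2 -2  0 -1]
  M: [ 1  0  0  1  1  0  0  0]
Row reduction gives pivot columns σ,ℓ,v,cp; rank = 4
n=8, r=4 ⇒ 4 dimensionless groups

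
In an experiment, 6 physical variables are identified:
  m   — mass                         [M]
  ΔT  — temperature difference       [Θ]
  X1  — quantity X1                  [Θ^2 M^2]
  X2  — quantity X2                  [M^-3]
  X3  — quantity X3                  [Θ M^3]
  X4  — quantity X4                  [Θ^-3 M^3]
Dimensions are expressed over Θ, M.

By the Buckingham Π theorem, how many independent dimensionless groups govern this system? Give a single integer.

4

Exponent matrix [Θ,M] × [m,ΔT,X1,X2,X3,X4]:
  Θ: [ 0  1  2  0  1 -3]
  M: [ 1  0  2 -3  3  3]
Echelon form has 2 nonzero rows (pivots: m,ΔT)
6 vars − rank 2 = 4 Π groups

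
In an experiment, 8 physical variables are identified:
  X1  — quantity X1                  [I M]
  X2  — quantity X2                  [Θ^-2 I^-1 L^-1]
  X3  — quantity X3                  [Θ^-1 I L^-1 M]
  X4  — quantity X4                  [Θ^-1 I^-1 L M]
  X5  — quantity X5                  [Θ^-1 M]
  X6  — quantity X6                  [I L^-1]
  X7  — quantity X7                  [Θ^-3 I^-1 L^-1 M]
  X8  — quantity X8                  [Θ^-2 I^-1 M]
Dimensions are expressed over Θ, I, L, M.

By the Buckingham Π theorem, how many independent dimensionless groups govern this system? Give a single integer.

5

Write exponents as rows Θ,I,L,M / cols X1,X2,X3,X4,X5,X6,X7,X8:
  Θ: [ 0 -2 -1 -1 -1  0 -3 -2]
  I: [ 1 -1  1 -1  0  1 -1 -1]
  L: [ 0 -1 -1  1  0 -1 -1  0]
  M: [ 1  0  1  1  1  0  1  1]
Row reduction gives pivot columns X1,X2,X3; rank = 3
n=8, r=3 ⇒ 5 dimensionless groups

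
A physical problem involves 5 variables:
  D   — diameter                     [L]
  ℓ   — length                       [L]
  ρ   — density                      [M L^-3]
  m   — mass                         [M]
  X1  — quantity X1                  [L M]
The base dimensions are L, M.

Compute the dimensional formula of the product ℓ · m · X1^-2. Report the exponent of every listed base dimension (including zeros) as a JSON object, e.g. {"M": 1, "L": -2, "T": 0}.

{"L": -1, "M": -1}

Exponent matrix [L,M] × [D,ℓ,ρ,m,X1]:
  L: [ 1  1 -3  0  1]
  M: [ 0  0  1  1  1]
  [L]: (1)·1+(1)·0+(-2)·1 = -1
  [M]: (1)·0+(1)·1+(-2)·1 = -1
⇒ L^-1 M^-1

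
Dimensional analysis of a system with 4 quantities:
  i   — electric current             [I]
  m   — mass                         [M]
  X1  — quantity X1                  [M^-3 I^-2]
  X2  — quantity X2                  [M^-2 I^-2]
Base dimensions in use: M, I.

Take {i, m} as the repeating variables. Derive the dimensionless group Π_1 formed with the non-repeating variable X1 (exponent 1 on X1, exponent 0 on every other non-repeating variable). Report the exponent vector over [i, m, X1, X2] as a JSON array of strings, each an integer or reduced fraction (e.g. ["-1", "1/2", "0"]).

["2", "3", "1", "0"]

Write exponents as rows M,I / cols i,m,X1,X2:
  M: [ 0  1 -3 -2]
  I: [ 1  0 -2 -2]
Row reduction gives pivot columns i,m; rank = 2
Repeat: i,m; free: X1,X2
RREF:
  r0: [   1    0   -2   -2]
  r1: [   0    1   -3   -2]
Fix exponent of X1 at 1, X2 at 0; solve each RREF row for its pivot's exponent:
  r0: exp(i) + (-2)·1 = 0 ⇒ exp(i) = 2
  r1: exp(m) + (-3)·1 = 0 ⇒ exp(m) = 3
Π_1 = i^2 · m^3 · X1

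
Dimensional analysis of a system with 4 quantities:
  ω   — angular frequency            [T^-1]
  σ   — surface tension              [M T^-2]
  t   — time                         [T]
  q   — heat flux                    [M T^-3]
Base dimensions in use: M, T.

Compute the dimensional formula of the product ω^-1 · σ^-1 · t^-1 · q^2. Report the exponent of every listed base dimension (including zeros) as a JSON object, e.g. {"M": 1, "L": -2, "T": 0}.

{"M": 1, "T": -4}

Exponent matrix [M,T] × [ω,σ,t,q]:
  M: [ 0  1  0  1]
  T: [-1 -2  1 -3]
  [M]: (-1)·0+(-1)·1+(-1)·0+(2)·1 = 1
  [T]: (-1)·-1+(-1)·-2+(-1)·1+(2)·-3 = -4
⇒ M T^-4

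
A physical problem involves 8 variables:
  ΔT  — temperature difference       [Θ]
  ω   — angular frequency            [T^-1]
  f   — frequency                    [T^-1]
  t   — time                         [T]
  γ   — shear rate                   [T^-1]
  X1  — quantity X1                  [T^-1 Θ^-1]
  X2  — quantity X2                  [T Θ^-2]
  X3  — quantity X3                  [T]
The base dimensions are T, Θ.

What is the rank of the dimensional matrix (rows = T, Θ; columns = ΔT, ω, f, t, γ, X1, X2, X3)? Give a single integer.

Exponent matrix [T,Θ] × [ΔT,ω,f,t,γ,X1,X2,X3]:
  T: [ 0 -1 -1  1 -1 -1  1  1]
  Θ: [ 1  0  0  0  0 -1 -2  0]
RREF → pivots at {ΔT,ω} ⇒ r = 2

2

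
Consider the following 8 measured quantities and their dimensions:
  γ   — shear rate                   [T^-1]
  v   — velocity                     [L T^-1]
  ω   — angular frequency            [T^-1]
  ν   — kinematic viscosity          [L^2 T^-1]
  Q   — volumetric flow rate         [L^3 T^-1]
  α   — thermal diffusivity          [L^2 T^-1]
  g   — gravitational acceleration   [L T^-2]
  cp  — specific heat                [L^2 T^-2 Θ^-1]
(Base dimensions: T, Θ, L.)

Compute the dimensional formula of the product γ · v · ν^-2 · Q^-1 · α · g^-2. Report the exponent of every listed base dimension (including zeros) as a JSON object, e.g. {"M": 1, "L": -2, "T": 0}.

{"T": 4, "Θ": 0, "L": -6}

Write exponents as rows T,Θ,L / cols γ,v,ω,ν,Q,α,g,cp:
  T: [-1 -1 -1 -1 -1 -1 -2 -2]
  Θ: [ 0  0  0  0  0  0  0 -1]
  L: [ 0  1  0  2  3  2  1  2]
  [T]: (1)·-1+(1)·-1+(-2)·-1+(-1)·-1+(1)·-1+(-2)·-2 = 4
  [Θ]: (1)·0+(1)·0+(-2)·0+(-1)·0+(1)·0+(-2)·0 = 0
  [L]: (1)·0+(1)·1+(-2)·2+(-1)·3+(1)·2+(-2)·1 = -6
⇒ T^4 L^-6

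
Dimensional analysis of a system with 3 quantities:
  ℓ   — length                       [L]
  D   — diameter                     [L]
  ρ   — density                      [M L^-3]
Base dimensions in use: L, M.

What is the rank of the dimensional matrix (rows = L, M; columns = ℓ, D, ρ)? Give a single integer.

Exponent matrix [L,M] × [ℓ,D,ρ]:
  L: [ 1  1 -3]
  M: [ 0  0  1]
Row reduction gives pivot columns ℓ,ρ; rank = 2

2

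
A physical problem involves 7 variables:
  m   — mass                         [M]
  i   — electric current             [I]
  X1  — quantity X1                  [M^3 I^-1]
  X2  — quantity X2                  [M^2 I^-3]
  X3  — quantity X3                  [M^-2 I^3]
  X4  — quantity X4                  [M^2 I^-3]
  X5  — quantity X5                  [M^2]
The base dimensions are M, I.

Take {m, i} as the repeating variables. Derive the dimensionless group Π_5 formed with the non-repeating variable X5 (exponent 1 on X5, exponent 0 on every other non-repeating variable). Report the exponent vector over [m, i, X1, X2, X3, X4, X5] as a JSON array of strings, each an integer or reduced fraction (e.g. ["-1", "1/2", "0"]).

Dimensional matrix (M×I by m×i×X1×X2×X3×X4×X5):
  M: [ 1  0  3  2 -2  2  2]
  I: [ 0  1 -1 -3  3 -3  0]
Row reduction gives pivot columns m,i; rank = 2
Repeat: m,i; free: X1,X2,X3,X4,X5
RREF:
  r0: [   1    0    3    2   -2    2    2]
  r1: [   0    1   -1   -3    3   -3    0]
Fix exponent of X5 at 1, X1 at 0, X2 at 0, X3 at 0, X4 at 0; solve each RREF row for its pivot's exponent:
  r0: exp(m) + (2)·1 = 0 ⇒ exp(m) = -2
  r1: exp(i) + (0)·1 = 0 ⇒ exp(i) = 0
Π_5 = m^-2 · X5

["-2", "0", "0", "0", "0", "0", "1"]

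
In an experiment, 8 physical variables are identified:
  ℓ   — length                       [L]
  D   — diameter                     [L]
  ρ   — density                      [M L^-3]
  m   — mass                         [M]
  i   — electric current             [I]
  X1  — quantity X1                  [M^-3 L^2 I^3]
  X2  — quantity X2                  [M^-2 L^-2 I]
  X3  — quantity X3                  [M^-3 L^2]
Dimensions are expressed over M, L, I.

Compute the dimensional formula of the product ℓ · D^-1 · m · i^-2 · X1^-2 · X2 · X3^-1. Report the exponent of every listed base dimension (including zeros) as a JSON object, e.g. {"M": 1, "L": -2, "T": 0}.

Write exponents as rows M,L,I / cols ℓ,D,ρ,m,i,X1,X2,X3:
  M: [ 0  0  1  1  0 -3 -2 -3]
  L: [ 1  1 -3  0  0  2 -2  2]
  I: [ 0  0  0  0  1  3  1  0]
  [M]: (1)·0+(-1)·0+(1)·1+(-2)·0+(-2)·-3+(1)·-2+(-1)·-3 = 8
  [L]: (1)·1+(-1)·1+(1)·0+(-2)·0+(-2)·2+(1)·-2+(-1)·2 = -8
  [I]: (1)·0+(-1)·0+(1)·0+(-2)·1+(-2)·3+(1)·1+(-1)·0 = -7
⇒ M^8 L^-8 I^-7

{"M": 8, "L": -8, "I": -7}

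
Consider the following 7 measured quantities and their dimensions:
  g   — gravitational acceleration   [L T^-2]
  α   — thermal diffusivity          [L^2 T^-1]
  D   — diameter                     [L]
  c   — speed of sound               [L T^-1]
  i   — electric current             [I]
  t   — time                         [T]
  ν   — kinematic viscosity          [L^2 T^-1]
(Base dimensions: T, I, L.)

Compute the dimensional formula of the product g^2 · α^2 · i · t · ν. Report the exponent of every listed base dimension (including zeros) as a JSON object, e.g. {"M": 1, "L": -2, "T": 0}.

{"T": -6, "I": 1, "L": 8}

Dimensional matrix (T×I×L by g×α×D×c×i×t×ν):
  T: [-2 -1  0 -1  0  1 -1]
  I: [ 0  0  0  0  1  0  0]
  L: [ 1  2  1  1  0  0  2]
  [T]: (2)·-2+(2)·-1+(1)·0+(1)·1+(1)·-1 = -6
  [I]: (2)·0+(2)·0+(1)·1+(1)·0+(1)·0 = 1
  [L]: (2)·1+(2)·2+(1)·0+(1)·0+(1)·2 = 8
⇒ T^-6 I L^8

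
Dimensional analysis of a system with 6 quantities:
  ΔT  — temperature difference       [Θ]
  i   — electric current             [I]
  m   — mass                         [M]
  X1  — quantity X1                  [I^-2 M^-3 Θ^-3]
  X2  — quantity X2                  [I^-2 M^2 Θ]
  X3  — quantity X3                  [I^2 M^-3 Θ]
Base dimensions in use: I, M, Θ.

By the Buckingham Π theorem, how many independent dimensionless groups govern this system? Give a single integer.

Exponent matrix [I,M,Θ] × [ΔT,i,m,X1,X2,X3]:
  I: [ 0  1  0 -2 -2  2]
  M: [ 0  0  1 -3  2 -3]
  Θ: [ 1  0  0 -3  1  1]
Row reduction gives pivot columns ΔT,i,m; rank = 3
6 vars − rank 3 = 3 Π groups

3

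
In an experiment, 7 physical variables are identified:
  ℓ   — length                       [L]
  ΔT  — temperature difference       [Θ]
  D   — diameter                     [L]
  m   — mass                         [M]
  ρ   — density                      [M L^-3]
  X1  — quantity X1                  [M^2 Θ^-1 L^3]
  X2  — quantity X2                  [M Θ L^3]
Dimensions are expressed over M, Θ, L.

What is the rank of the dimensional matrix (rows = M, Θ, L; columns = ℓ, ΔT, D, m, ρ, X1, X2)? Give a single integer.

Dimensional matrix (M×Θ×L by ℓ×ΔT×D×m×ρ×X1×X2):
  M: [ 0  0  0  1  1  2  1]
  Θ: [ 0  1  0  0  0 -1  1]
  L: [ 1  0  1  0 -3  3  3]
RREF → pivots at {ℓ,ΔT,m} ⇒ r = 3

3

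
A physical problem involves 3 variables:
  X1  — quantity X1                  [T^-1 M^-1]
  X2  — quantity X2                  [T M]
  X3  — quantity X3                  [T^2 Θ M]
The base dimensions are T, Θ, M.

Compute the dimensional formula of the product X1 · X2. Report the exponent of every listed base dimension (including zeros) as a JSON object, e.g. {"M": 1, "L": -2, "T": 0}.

Dimensional matrix (T×Θ×M by X1×X2×X3):
  T: [-1  1  2]
  Θ: [ 0  0  1]
  M: [-1  1  1]
  [T]: (1)·-1+(1)·1 = 0
  [Θ]: (1)·0+(1)·0 = 0
  [M]: (1)·-1+(1)·1 = 0
⇒ 1 (dimensionless)

{"T": 0, "Θ": 0, "M": 0}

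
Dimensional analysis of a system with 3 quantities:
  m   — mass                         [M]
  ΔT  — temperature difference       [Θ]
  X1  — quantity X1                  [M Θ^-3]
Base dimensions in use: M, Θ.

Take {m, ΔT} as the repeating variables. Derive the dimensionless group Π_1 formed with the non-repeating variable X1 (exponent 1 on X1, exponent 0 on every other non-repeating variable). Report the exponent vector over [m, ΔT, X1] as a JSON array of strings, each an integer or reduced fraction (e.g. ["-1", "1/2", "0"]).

Exponent matrix [M,Θ] × [m,ΔT,X1]:
  M: [ 1  0  1]
  Θ: [ 0  1 -3]
Row reduction gives pivot columns m,ΔT; rank = 2
Repeat: m,ΔT; free: X1
RREF:
  r0: [   1    0    1]
  r1: [   0    1   -3]
Fix exponent of X1 at 1; solve each RREF row for its pivot's exponent:
  r0: exp(m) + (1)·1 = 0 ⇒ exp(m) = -1
  r1: exp(ΔT) + (-3)·1 = 0 ⇒ exp(ΔT) = 3
Π_1 = m^-1 · ΔT^3 · X1

["-1", "3", "1"]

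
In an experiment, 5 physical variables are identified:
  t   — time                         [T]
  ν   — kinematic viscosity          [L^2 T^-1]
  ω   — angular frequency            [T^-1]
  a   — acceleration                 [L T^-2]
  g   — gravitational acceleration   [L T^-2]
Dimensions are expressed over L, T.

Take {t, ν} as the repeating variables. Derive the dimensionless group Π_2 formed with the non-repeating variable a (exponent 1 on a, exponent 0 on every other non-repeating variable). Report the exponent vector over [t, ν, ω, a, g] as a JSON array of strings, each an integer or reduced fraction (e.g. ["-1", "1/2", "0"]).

["3/2", "-1/2", "0", "1", "0"]

Dimensional matrix (L×T by t×ν×ω×a×g):
  L: [ 0  2  0  1  1]
  T: [ 1 -1 -1 -2 -2]
RREF → pivots at {t,ν} ⇒ r = 2
Repeat: t,ν; free: ω,a,g
RREF:
  r0: [   1    0   -1 -3/2 -3/2]
  r1: [   0    1    0  1/2  1/2]
Fix exponent of a at 1, ω at 0, g at 0; solve each RREF row for its pivot's exponent:
  r0: exp(t) + (-3/2)·1 = 0 ⇒ exp(t) = 3/2
  r1: exp(ν) + (1/2)·1 = 0 ⇒ exp(ν) = -1/2
Π_2 = t^(3/2) · ν^(-1/2) · a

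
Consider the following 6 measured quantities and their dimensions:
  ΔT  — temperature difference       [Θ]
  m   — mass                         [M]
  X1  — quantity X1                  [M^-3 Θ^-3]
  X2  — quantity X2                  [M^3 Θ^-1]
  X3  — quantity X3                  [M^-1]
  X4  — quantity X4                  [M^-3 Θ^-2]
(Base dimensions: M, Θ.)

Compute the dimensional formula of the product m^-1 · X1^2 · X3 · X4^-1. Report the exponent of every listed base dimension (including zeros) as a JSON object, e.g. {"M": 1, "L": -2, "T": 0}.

Dimensional matrix (M×Θ by ΔT×m×X1×X2×X3×X4):
  M: [ 0  1 -3  3 -1 -3]
  Θ: [ 1  0 -3 -1  0 -2]
  [M]: (-1)·1+(2)·-3+(1)·-1+(-1)·-3 = -5
  [Θ]: (-1)·0+(2)·-3+(1)·0+(-1)·-2 = -4
⇒ M^-5 Θ^-4

{"M": -5, "Θ": -4}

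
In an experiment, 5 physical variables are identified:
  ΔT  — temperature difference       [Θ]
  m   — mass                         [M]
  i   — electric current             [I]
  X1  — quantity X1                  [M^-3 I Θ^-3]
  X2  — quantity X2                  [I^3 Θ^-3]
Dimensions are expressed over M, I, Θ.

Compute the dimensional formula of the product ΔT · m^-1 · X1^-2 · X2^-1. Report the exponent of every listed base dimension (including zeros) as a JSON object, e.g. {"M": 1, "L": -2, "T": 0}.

{"M": 5, "I": -5, "Θ": 10}

Dimensional matrix (M×I×Θ by ΔT×m×i×X1×X2):
  M: [ 0  1  0 -3  0]
  I: [ 0  0  1  1  3]
  Θ: [ 1  0  0 -3 -3]
  [M]: (1)·0+(-1)·1+(-2)·-3+(-1)·0 = 5
  [I]: (1)·0+(-1)·0+(-2)·1+(-1)·3 = -5
  [Θ]: (1)·1+(-1)·0+(-2)·-3+(-1)·-3 = 10
⇒ M^5 I^-5 Θ^10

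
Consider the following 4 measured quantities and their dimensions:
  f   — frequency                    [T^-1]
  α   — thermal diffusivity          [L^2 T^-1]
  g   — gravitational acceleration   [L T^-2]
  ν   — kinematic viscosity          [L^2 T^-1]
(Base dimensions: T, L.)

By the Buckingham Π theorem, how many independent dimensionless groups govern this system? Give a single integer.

Exponent matrix [T,L] × [f,α,g,ν]:
  T: [-1 -1 -2 -1]
  L: [ 0  2  1  2]
Row reduction gives pivot columns f,α; rank = 2
4 vars − rank 2 = 2 Π groups

2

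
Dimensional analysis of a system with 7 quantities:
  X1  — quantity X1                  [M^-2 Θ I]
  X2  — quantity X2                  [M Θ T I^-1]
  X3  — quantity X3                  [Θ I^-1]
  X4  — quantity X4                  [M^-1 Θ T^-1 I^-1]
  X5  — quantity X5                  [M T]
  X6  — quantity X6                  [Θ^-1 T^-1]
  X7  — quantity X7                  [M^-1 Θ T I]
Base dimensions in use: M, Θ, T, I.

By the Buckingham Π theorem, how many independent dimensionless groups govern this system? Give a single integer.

Exponent matrix [M,Θ,T,I] × [X1,X2,X3,X4,X5,X6,X7]:
  M: [-2  1  0 -1  1  0 -1]
  Θ: [ 1  1  1  1  0 -1  1]
  T: [ 0  1  0 -1  1 -1  1]
  I: [ 1 -1 -1 -1  0  0  1]
Echelon form has 3 nonzero rows (pivots: X1,X2,X3)
7 vars − rank 3 = 4 Π groups

4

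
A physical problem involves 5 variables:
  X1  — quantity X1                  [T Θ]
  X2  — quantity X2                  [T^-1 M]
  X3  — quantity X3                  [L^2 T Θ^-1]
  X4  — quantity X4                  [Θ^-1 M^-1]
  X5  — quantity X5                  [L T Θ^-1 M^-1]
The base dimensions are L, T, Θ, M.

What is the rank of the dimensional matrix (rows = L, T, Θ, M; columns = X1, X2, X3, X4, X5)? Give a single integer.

3

Write exponents as rows L,T,Θ,M / cols X1,X2,X3,X4,X5:
  L: [ 0  0  2  0  1]
  T: [ 1 -1  1  0  1]
  Θ: [ 1  0 -1 -1 -1]
  M: [ 0  1  0 -1 -1]
RREF → pivots at {X1,X2,X3} ⇒ r = 3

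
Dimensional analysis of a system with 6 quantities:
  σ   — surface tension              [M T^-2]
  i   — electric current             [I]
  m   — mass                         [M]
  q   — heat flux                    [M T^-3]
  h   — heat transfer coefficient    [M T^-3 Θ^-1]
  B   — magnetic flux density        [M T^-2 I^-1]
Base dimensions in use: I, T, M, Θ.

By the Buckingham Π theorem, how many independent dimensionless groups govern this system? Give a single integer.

2

Exponent matrix [I,T,M,Θ] × [σ,i,m,q,h,B]:
  I: [ 0  1  0  0  0 -1]
  T: [-2  0  0 -3 -3 -2]
  M: [ 1  0  1  1  1  1]
  Θ: [ 0  0  0  0 -1  0]
Row reduction gives pivot columns σ,i,m,h; rank = 4
n=6, r=4 ⇒ 2 dimensionless groups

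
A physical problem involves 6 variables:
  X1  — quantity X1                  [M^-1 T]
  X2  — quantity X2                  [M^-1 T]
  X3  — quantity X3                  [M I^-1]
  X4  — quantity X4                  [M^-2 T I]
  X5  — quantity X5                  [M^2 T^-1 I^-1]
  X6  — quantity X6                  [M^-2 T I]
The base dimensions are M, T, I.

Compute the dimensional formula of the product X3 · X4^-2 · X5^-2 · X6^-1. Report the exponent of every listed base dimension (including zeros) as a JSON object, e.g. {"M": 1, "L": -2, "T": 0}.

{"M": 3, "T": -1, "I": -2}

Exponent matrix [M,T,I] × [X1,X2,X3,X4,X5,X6]:
  M: [-1 -1  1 -2  2 -2]
  T: [ 1  1  0  1 -1  1]
  I: [ 0  0 -1  1 -1  1]
  [M]: (1)·1+(-2)·-2+(-2)·2+(-1)·-2 = 3
  [T]: (1)·0+(-2)·1+(-2)·-1+(-1)·1 = -1
  [I]: (1)·-1+(-2)·1+(-2)·-1+(-1)·1 = -2
⇒ M^3 T^-1 I^-2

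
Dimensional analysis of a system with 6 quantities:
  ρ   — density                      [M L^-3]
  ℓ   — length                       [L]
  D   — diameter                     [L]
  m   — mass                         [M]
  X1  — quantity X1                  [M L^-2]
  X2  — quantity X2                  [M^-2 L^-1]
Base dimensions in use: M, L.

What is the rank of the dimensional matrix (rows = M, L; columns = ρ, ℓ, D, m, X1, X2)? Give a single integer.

Dimensional matrix (M×L by ρ×ℓ×D×m×X1×X2):
  M: [ 1  0  0  1  1 -2]
  L: [-3  1  1  0 -2 -1]
RREF → pivots at {ρ,ℓ} ⇒ r = 2

2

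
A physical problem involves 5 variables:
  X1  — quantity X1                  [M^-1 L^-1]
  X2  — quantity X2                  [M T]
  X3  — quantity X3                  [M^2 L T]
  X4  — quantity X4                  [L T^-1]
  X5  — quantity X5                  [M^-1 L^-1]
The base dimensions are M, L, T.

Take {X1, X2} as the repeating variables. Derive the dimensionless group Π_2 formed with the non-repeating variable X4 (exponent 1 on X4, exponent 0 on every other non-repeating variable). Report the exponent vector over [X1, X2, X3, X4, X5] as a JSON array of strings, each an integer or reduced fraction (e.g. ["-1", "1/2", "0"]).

Dimensional matrix (M×L×T by X1×X2×X3×X4×X5):
  M: [-1  1  2  0 -1]
  L: [-1  0  1  1 -1]
  T: [ 0  1  1 -1  0]
RREF → pivots at {X1,X2} ⇒ r = 2
Pivot set = {X1,X2}, free = {X3,X4,X5}
RREF:
  r0: [   1    0   -1   -1    1]
  r1: [   0    1    1   -1    0]
  r2: [   0    0    0    0    0]
Fix exponent of X4 at 1, X3 at 0, X5 at 0; solve each RREF row for its pivot's exponent:
  r0: exp(X1) + (-1)·1 = 0 ⇒ exp(X1) = 1
  r1: exp(X2) + (-1)·1 = 0 ⇒ exp(X2) = 1
Π_2 = X1 · X2 · X4

["1", "1", "0", "1", "0"]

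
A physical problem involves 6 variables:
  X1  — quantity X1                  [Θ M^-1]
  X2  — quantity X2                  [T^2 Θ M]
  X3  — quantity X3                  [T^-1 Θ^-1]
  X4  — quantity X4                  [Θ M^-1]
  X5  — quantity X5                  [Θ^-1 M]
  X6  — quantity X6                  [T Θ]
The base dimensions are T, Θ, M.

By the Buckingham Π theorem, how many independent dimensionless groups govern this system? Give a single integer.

Exponent matrix [T,Θ,M] × [X1,X2,X3,X4,X5,X6]:
  T: [ 0  2 -1  0  0  1]
  Θ: [ 1  1 -1  1 -1  1]
  M: [-1  1  0 -1  1  0]
RREF → pivots at {X1,X2} ⇒ r = 2
6 vars − rank 2 = 4 Π groups

4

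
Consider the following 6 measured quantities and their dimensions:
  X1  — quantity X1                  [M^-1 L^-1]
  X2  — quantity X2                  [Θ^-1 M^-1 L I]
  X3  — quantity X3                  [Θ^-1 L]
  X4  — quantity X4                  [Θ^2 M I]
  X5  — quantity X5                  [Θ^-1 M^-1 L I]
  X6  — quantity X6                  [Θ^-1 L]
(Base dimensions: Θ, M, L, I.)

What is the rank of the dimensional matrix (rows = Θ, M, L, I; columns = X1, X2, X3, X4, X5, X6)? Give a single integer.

Dimensional matrix (Θ×M×L×I by X1×X2×X3×X4×X5×X6):
  Θ: [ 0 -1 -1  2 -1 -1]
  M: [-1 -1  0  1 -1  0]
  L: [-1  1  1  0  1  1]
  I: [ 0  1  0  1  1  0]
RREF → pivots at {X1,X2,X3} ⇒ r = 3

3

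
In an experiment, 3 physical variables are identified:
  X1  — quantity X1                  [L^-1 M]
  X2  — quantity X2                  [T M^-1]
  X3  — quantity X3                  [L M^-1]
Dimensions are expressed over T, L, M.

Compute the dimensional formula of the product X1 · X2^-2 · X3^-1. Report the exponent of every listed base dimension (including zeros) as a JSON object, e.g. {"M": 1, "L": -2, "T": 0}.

Dimensional matrix (T×L×M by X1×X2×X3):
  T: [ 0  1  0]
  L: [-1  0  1]
  M: [ 1 -1 -1]
  [T]: (1)·0+(-2)·1+(-1)·0 = -2
  [L]: (1)·-1+(-2)·0+(-1)·1 = -2
  [M]: (1)·1+(-2)·-1+(-1)·-1 = 4
⇒ T^-2 L^-2 M^4

{"T": -2, "L": -2, "M": 4}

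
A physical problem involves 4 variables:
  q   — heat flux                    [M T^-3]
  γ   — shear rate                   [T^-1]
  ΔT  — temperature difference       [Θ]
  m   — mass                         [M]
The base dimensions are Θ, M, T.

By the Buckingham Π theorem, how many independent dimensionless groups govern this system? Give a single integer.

1

Write exponents as rows Θ,M,T / cols q,γ,ΔT,m:
  Θ: [ 0  0  1  0]
  M: [ 1  0  0  1]
  T: [-3 -1  0  0]
RREF → pivots at {q,γ,ΔT} ⇒ r = 3
n=4, r=3 ⇒ 1 dimensionless group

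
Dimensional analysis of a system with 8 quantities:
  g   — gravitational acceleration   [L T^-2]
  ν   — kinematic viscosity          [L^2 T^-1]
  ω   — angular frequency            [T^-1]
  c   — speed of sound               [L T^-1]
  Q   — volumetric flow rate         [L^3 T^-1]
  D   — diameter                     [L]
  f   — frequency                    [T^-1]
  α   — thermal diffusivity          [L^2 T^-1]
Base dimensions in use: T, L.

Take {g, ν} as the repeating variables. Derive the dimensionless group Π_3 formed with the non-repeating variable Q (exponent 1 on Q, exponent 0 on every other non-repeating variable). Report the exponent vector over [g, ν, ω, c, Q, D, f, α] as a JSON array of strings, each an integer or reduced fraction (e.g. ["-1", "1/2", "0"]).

["1/3", "-5/3", "0", "0", "1", "0", "0", "0"]

Exponent matrix [T,L] × [g,ν,ω,c,Q,D,f,α]:
  T: [-2 -1 -1 -1 -1  0 -1 -1]
  L: [ 1  2  0  1  3  1  0  2]
Row reduction gives pivot columns g,ν; rank = 2
Repeat: g,ν; free: ω,c,Q,D,f,α
RREF:
  r0: [   1    0  2/3  1/3 -1/3 -1/3  2/3    0]
  r1: [   0    1 -1/3  1/3  5/3  2/3 -1/3    1]
Fix exponent of Q at 1, ω at 0, c at 0, D at 0, f at 0, α at 0; solve each RREF row for its pivot's exponent:
  r0: exp(g) + (-1/3)·1 = 0 ⇒ exp(g) = 1/3
  r1: exp(ν) + (5/3)·1 = 0 ⇒ exp(ν) = -5/3
Π_3 = g^(1/3) · ν^(-5/3) · Q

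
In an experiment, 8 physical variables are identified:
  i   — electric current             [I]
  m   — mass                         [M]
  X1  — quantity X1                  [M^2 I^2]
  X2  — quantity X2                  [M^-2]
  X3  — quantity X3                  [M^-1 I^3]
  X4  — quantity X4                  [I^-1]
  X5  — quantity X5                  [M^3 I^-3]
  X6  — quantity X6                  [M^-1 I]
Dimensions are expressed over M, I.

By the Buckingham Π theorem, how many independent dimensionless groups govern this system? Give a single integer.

Write exponents as rows M,I / cols i,m,X1,X2,X3,X4,X5,X6:
  M: [ 0  1  2 -2 -1  0  3 -1]
  I: [ 1  0  2  0  3 -1 -3  1]
Row reduction gives pivot columns i,m; rank = 2
Π count = n − r = 8 − 2 = 6

6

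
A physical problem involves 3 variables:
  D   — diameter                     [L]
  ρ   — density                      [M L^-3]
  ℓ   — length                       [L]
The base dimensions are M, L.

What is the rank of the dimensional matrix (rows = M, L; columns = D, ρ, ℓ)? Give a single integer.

Write exponents as rows M,L / cols D,ρ,ℓ:
  M: [ 0  1  0]
  L: [ 1 -3  1]
Row reduction gives pivot columns D,ρ; rank = 2

2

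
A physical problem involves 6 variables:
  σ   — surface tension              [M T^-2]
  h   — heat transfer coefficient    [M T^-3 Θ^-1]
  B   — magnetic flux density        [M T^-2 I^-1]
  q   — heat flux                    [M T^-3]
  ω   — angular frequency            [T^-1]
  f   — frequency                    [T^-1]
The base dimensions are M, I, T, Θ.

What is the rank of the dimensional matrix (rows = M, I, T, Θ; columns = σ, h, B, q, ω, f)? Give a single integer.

Write exponents as rows M,I,T,Θ / cols σ,h,B,q,ω,f:
  M: [ 1  1  1  1  0  0]
  I: [ 0  0 -1  0  0  0]
  T: [-2 -3 -2 -3 -1 -1]
  Θ: [ 0 -1  0  0  0  0]
Echelon form has 4 nonzero rows (pivots: σ,h,B,q)

4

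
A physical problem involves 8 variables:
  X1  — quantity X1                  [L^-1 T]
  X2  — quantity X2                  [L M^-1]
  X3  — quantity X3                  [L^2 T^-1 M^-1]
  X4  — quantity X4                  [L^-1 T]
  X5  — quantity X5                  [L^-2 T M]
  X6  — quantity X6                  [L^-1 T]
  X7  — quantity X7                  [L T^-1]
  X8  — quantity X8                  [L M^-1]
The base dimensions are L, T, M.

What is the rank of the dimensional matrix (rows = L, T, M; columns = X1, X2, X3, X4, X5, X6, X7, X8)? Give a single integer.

2

Write exponents as rows L,T,M / cols X1,X2,X3,X4,X5,X6,X7,X8:
  L: [-1  1  2 -1 -2 -1  1  1]
  T: [ 1  0 -1  1  1  1 -1  0]
  M: [ 0 -1 -1  0  1  0  0 -1]
Row reduction gives pivot columns X1,X2; rank = 2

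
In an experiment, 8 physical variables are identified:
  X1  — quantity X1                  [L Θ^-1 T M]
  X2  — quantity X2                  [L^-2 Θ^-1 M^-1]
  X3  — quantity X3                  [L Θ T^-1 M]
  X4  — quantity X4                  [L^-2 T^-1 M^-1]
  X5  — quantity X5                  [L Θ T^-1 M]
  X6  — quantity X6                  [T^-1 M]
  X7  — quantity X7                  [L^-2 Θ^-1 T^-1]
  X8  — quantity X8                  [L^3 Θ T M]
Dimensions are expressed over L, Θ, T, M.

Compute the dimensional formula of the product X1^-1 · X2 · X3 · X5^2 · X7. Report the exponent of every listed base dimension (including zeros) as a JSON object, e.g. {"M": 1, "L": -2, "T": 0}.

Dimensional matrix (L×Θ×T×M by X1×X2×X3×X4×X5×X6×X7×X8):
  L: [ 1 -2  1 -2  1  0 -2  3]
  Θ: [-1 -1  1  0  1  0 -1  1]
  T: [ 1  0 -1 -1 -1 -1 -1  1]
  M: [ 1 -1  1 -1  1  1  0  1]
  [L]: (-1)·1+(1)·-2+(1)·1+(2)·1+(1)·-2 = -2
  [Θ]: (-1)·-1+(1)·-1+(1)·1+(2)·1+(1)·-1 = 2
  [T]: (-1)·1+(1)·0+(1)·-1+(2)·-1+(1)·-1 = -5
  [M]: (-1)·1+(1)·-1+(1)·1+(2)·1+(1)·0 = 1
⇒ L^-2 Θ^2 T^-5 M

{"L": -2, "Θ": 2, "T": -5, "M": 1}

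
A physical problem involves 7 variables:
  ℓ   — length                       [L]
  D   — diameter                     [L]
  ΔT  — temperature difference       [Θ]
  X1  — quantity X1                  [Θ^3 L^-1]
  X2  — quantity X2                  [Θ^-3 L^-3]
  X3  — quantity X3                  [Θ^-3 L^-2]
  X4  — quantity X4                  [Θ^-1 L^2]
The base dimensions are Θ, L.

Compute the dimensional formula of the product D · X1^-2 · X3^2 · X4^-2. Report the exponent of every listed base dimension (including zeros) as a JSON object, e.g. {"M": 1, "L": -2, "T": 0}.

Exponent matrix [Θ,L] × [ℓ,D,ΔT,X1,X2,X3,X4]:
  Θ: [ 0  0  1  3 -3 -3 -1]
  L: [ 1  1  0 -1 -3 -2  2]
  [Θ]: (1)·0+(-2)·3+(2)·-3+(-2)·-1 = -10
  [L]: (1)·1+(-2)·-1+(2)·-2+(-2)·2 = -5
⇒ Θ^-10 L^-5

{"Θ": -10, "L": -5}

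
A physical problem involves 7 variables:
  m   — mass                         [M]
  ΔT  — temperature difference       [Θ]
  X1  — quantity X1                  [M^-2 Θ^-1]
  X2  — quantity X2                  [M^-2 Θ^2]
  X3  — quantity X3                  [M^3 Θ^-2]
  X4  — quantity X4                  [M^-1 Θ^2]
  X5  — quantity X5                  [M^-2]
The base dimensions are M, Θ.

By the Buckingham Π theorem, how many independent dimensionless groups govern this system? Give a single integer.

Dimensional matrix (M×Θ by m×ΔT×X1×X2×X3×X4×X5):
  M: [ 1  0 -2 -2  3 -1 -2]
  Θ: [ 0  1 -1  2 -2  2  0]
Row reduction gives pivot columns m,ΔT; rank = 2
n=7, r=2 ⇒ 5 dimensionless groups

5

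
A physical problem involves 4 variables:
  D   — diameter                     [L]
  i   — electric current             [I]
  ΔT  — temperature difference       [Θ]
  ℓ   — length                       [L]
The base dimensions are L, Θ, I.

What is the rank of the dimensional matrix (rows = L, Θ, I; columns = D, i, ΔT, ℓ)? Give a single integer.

Write exponents as rows L,Θ,I / cols D,i,ΔT,ℓ:
  L: [ 1  0  0  1]
  Θ: [ 0  0  1  0]
  I: [ 0  1  0  0]
Echelon form has 3 nonzero rows (pivots: D,i,ΔT)

3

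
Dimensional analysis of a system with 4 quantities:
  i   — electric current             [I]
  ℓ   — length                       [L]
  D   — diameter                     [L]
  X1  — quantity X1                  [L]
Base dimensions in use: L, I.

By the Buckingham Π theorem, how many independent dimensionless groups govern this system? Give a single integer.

Write exponents as rows L,I / cols i,ℓ,D,X1:
  L: [ 0  1  1  1]
  I: [ 1  0  0  0]
Echelon form has 2 nonzero rows (pivots: i,ℓ)
4 vars − rank 2 = 2 Π groups

2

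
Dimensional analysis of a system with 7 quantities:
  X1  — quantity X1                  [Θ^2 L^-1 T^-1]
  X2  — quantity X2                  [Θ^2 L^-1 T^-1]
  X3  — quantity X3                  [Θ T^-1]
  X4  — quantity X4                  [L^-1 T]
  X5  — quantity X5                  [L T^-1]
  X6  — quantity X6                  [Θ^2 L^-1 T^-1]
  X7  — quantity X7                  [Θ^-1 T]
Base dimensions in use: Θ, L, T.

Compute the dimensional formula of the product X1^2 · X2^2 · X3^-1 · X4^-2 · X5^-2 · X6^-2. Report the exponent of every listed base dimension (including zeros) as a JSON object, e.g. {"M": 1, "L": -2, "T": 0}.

Dimensional matrix (Θ×L×T by X1×X2×X3×X4×X5×X6×X7):
  Θ: [ 2  2  1  0  0  2 -1]
  L: [-1 -1  0 -1  1 -1  0]
  T: [-1 -1 -1  1 -1 -1  1]
  [Θ]: (2)·2+(2)·2+(-1)·1+(-2)·0+(-2)·0+(-2)·2 = 3
  [L]: (2)·-1+(2)·-1+(-1)·0+(-2)·-1+(-2)·1+(-2)·-1 = -2
  [T]: (2)·-1+(2)·-1+(-1)·-1+(-2)·1+(-2)·-1+(-2)·-1 = -1
⇒ Θ^3 L^-2 T^-1

{"Θ": 3, "L": -2, "T": -1}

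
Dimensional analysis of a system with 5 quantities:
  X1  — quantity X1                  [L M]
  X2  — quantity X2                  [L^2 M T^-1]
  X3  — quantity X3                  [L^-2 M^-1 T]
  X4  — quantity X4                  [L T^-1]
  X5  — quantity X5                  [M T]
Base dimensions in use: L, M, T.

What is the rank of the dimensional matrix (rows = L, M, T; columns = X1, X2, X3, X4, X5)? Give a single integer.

Exponent matrix [L,M,T] × [X1,X2,X3,X4,X5]:
  L: [ 1  2 -2  1  0]
  M: [ 1  1 -1  0  1]
  T: [ 0 -1  1 -1  1]
Echelon form has 2 nonzero rows (pivots: X1,X2)

2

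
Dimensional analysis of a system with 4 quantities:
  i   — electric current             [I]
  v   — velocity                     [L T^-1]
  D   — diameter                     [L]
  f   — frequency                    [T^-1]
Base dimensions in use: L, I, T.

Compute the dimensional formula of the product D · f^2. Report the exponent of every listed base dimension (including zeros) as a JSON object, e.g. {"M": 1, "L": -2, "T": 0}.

Write exponents as rows L,I,T / cols i,v,D,f:
  L: [ 0  1  1  0]
  I: [ 1  0  0  0]
  T: [ 0 -1  0 -1]
  [L]: (1)·1+(2)·0 = 1
  [I]: (1)·0+(2)·0 = 0
  [T]: (1)·0+(2)·-1 = -2
⇒ L T^-2

{"L": 1, "I": 0, "T": -2}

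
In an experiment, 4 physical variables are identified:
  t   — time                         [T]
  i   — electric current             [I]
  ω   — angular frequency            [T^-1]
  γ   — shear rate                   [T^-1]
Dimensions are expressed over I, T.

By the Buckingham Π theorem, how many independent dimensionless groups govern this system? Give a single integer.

Dimensional matrix (I×T by t×i×ω×γ):
  I: [ 0  1  0  0]
  T: [ 1  0 -1 -1]
Echelon form has 2 nonzero rows (pivots: t,i)
4 vars − rank 2 = 2 Π groups

2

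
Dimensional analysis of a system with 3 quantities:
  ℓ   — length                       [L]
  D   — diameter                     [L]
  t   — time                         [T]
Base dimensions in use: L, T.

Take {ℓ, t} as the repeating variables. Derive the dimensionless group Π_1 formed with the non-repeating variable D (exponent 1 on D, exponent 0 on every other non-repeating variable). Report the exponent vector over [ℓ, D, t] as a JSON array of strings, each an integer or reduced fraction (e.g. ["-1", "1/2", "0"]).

["-1", "1", "0"]

Write exponents as rows L,T / cols ℓ,D,t:
  L: [ 1  1  0]
  T: [ 0  0  1]
Row reduction gives pivot columns ℓ,t; rank = 2
Repeat: ℓ,t; free: D
RREF:
  r0: [   1    1    0]
  r1: [   0    0    1]
Fix exponent of D at 1; solve each RREF row for its pivot's exponent:
  r0: exp(ℓ) + (1)·1 = 0 ⇒ exp(ℓ) = -1
  r1: exp(t) + (0)·1 = 0 ⇒ exp(t) = 0
Π_1 = ℓ^-1 · D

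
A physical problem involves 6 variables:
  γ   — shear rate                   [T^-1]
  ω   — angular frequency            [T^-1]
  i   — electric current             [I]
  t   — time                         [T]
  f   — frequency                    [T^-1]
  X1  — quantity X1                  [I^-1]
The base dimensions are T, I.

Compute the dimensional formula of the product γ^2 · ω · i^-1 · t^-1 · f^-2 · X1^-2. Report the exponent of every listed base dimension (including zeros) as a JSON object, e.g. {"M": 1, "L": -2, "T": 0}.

{"T": -2, "I": 1}

Write exponents as rows T,I / cols γ,ω,i,t,f,X1:
  T: [-1 -1  0  1 -1  0]
  I: [ 0  0  1  0  0 -1]
  [T]: (2)·-1+(1)·-1+(-1)·0+(-1)·1+(-2)·-1+(-2)·0 = -2
  [I]: (2)·0+(1)·0+(-1)·1+(-1)·0+(-2)·0+(-2)·-1 = 1
⇒ T^-2 I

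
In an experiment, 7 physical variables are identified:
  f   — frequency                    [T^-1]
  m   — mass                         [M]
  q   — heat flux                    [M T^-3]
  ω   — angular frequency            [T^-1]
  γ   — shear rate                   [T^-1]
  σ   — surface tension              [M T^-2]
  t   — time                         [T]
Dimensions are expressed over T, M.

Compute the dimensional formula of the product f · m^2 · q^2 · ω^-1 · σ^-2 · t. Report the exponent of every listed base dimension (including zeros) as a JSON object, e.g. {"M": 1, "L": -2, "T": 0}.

{"T": -1, "M": 2}

Write exponents as rows T,M / cols f,m,q,ω,γ,σ,t:
  T: [-1  0 -3 -1 -1 -2  1]
  M: [ 0  1  1  0  0  1  0]
  [T]: (1)·-1+(2)·0+(2)·-3+(-1)·-1+(-2)·-2+(1)·1 = -1
  [M]: (1)·0+(2)·1+(2)·1+(-1)·0+(-2)·1+(1)·0 = 2
⇒ T^-1 M^2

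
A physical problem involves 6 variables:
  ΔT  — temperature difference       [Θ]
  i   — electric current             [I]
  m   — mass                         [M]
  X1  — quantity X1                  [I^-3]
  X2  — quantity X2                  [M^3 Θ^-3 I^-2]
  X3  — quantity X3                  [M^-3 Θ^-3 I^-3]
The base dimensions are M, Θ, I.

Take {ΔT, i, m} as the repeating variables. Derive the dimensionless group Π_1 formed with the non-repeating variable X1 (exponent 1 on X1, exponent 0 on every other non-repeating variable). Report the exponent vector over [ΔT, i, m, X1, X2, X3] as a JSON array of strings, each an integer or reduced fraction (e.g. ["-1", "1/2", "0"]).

Exponent matrix [M,Θ,I] × [ΔT,i,m,X1,X2,X3]:
  M: [ 0  0  1  0  3 -3]
  Θ: [ 1  0  0  0 -3 -3]
  I: [ 0  1  0 -3 -2 -3]
Echelon form has 3 nonzero rows (pivots: ΔT,i,m)
Repeat: ΔT,i,m; free: X1,X2,X3
RREF:
  r0: [   1    0    0    0   -3   -3]
  r1: [   0    1    0   -3   -2   -3]
  r2: [   0    0    1    0    3   -3]
Fix exponent of X1 at 1, X2 at 0, X3 at 0; solve each RREF row for its pivot's exponent:
  r0: exp(ΔT) + (0)·1 = 0 ⇒ exp(ΔT) = 0
  r1: exp(i) + (-3)·1 = 0 ⇒ exp(i) = 3
  r2: exp(m) + (0)·1 = 0 ⇒ exp(m) = 0
Π_1 = i^3 · X1

["0", "3", "0", "1", "0", "0"]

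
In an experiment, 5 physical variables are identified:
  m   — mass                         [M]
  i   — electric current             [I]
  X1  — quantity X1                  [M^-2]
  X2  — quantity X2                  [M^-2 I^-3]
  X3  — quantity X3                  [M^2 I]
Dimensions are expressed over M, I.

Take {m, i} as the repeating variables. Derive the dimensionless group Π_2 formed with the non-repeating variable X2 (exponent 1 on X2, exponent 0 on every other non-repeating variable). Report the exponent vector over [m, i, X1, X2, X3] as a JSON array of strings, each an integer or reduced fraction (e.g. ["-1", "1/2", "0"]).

Exponent matrix [M,I] × [m,i,X1,X2,X3]:
  M: [ 1  0 -2 -2  2]
  I: [ 0  1  0 -3  1]
Echelon form has 2 nonzero rows (pivots: m,i)
Repeat: m,i; free: X1,X2,X3
RREF:
  r0: [   1    0   -2   -2    2]
  r1: [   0    1    0   -3    1]
Fix exponent of X2 at 1, X1 at 0, X3 at 0; solve each RREF row for its pivot's exponent:
  r0: exp(m) + (-2)·1 = 0 ⇒ exp(m) = 2
  r1: exp(i) + (-3)·1 = 0 ⇒ exp(i) = 3
Π_2 = m^2 · i^3 · X2

["2", "3", "0", "1", "0"]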